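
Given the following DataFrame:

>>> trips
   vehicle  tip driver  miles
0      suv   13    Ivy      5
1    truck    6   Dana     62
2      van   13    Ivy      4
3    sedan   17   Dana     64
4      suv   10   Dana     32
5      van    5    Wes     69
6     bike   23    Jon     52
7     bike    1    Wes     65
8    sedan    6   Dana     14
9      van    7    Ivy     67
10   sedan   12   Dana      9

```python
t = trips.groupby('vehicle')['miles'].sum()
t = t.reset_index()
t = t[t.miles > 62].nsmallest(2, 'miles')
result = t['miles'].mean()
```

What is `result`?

102.0

group by vehicle, sum of miles:
vehicle
bike     117
sedan     87
suv       37
truck     62
van      140
Name: miles, dtype: int64
reset_index():
  vehicle  miles
0    bike    117
1   sedan     87
2     suv     37
3   truck     62
4     van    140
filter rows where miles > 62:
  vehicle  miles
0    bike    117
1   sedan     87
4     van    140
take 2 rows with smallest miles:
  vehicle  miles
1   sedan     87
0    bike    117
The mean of column 'miles' is 102.0.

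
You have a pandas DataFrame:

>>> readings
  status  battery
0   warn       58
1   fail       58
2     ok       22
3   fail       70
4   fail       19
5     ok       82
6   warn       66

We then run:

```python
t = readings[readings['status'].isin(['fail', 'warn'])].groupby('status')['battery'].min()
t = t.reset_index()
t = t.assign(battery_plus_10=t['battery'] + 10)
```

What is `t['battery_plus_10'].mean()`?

filter rows where status in ['fail', 'warn']:
  status  battery
0   warn       58
1   fail       58
3   fail       70
4   fail       19
6   warn       66
group by status, min of battery:
status
fail    19
warn    58
Name: battery, dtype: int64
reset_index():
  status  battery
0   fail       19
1   warn       58
add column battery_plus_10 = t['battery'] + 10:
  status  battery  battery_plus_10
0   fail       19               29
1   warn       58               68
Finally, mean of column 'battery_plus_10' = 48.5.

48.5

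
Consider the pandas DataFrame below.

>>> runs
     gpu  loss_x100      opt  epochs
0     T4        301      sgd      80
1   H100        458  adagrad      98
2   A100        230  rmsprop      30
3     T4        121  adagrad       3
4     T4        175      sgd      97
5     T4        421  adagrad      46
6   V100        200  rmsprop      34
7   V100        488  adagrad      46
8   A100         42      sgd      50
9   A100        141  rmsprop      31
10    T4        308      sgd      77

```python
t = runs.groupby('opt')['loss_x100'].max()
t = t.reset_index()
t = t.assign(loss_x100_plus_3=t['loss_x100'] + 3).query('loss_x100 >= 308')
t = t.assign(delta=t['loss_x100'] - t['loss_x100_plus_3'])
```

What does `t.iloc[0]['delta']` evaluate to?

-3

group by opt, max of loss_x100:
opt
adagrad    488
rmsprop    230
sgd        308
Name: loss_x100, dtype: int64
reset_index():
       opt  loss_x100
0  adagrad        488
1  rmsprop        230
2      sgd        308
add column loss_x100_plus_3 = t['loss_x100'] + 3:
       opt  loss_x100  loss_x100_plus_3
0  adagrad        488               491
1  rmsprop        230               233
2      sgd        308               311
filter rows where loss_x100 >= 308:
       opt  loss_x100  loss_x100_plus_3
0  adagrad        488               491
2      sgd        308               311
add column delta = t['loss_x100'] - t['loss_x100_plus_3']:
       opt  loss_x100  loss_x100_plus_3  delta
0  adagrad        488               491     -3
2      sgd        308               311     -3
The value at position 0, column 'delta' is -3.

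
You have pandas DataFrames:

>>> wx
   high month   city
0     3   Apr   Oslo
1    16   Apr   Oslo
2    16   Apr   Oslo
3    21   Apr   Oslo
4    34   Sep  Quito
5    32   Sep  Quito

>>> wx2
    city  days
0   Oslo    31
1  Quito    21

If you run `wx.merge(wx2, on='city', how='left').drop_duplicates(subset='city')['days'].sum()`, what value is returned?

52

merge on 'city' (how='left') → 6 rows:
   high month   city  days
0     3   Apr   Oslo    31
1    16   Apr   Oslo    31
2    16   Apr   Oslo    31
3    21   Apr   Oslo    31
4    34   Sep  Quito    21
5    32   Sep  Quito    21
drop duplicate city (keep=first):
   high month   city  days
0     3   Apr   Oslo    31
4    34   Sep  Quito    21
Hence 52.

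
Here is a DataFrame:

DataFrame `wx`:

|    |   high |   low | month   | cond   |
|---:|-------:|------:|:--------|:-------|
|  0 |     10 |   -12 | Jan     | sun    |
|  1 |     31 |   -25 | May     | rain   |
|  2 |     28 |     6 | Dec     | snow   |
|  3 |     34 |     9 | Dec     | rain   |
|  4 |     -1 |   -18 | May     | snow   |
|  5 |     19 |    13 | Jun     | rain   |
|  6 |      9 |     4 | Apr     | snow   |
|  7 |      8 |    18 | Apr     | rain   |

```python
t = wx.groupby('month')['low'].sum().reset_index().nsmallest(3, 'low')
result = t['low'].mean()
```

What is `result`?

-14.0

group by month, sum of low:
month
Apr    22
Dec    15
Jan   -12
Jun    13
May   -43
Name: low, dtype: int64
reset_index():
  month  low
0   Apr   22
1   Dec   15
2   Jan  -12
3   Jun   13
4   May  -43
take 3 rows with smallest low:
  month  low
4   May  -43
2   Jan  -12
3   Jun   13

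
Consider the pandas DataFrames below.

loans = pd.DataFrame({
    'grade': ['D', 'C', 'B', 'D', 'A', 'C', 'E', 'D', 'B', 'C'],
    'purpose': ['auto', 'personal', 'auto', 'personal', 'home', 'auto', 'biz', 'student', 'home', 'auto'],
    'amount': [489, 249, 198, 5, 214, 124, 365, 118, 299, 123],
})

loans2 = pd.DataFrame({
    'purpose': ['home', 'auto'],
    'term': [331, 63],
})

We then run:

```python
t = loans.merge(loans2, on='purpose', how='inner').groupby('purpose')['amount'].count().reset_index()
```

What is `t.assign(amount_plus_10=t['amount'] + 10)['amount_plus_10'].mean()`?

13.0

merge on 'purpose' (how='inner') → 6 rows:
  grade purpose  amount  term
0     D    auto     489    63
1     B    auto     198    63
2     A    home     214   331
3     C    auto     124    63
4     B    home     299   331
5     C    auto     123    63
group by purpose, count of amount:
purpose
auto    4
home    2
Name: amount, dtype: int64
reset_index():
  purpose  amount
0    auto       4
1    home       2
add column amount_plus_10 = t['amount'] + 10:
  purpose  amount  amount_plus_10
0    auto       4              14
1    home       2              12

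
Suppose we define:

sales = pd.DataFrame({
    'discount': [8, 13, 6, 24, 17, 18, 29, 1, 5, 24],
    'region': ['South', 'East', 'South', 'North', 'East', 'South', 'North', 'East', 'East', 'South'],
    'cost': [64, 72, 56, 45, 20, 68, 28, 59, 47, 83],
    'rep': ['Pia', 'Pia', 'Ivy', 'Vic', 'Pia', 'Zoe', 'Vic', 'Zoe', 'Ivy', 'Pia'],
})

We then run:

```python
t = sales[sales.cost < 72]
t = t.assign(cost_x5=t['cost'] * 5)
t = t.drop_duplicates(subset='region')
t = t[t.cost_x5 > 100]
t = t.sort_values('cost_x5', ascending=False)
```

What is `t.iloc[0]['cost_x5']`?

320

filter rows where cost < 72:
   discount region  cost  rep
0         8  South    64  Pia
2         6  South    56  Ivy
3        24  North    45  Vic
4        17   East    20  Pia
5        18  South    68  Zoe
6        29  North    28  Vic
7         1   East    59  Zoe
8         5   East    47  Ivy
add column cost_x5 = t['cost'] * 5:
   discount region  cost  rep  cost_x5
0         8  South    64  Pia      320
2         6  South    56  Ivy      280
3        24  North    45  Vic      225
4        17   East    20  Pia      100
5        18  South    68  Zoe      340
6        29  North    28  Vic      140
7         1   East    59  Zoe      295
8         5   East    47  Ivy      235
drop duplicate region (keep=first):
   discount region  cost  rep  cost_x5
0         8  South    64  Pia      320
3        24  North    45  Vic      225
4        17   East    20  Pia      100
filter rows where cost_x5 > 100:
   discount region  cost  rep  cost_x5
0         8  South    64  Pia      320
3        24  North    45  Vic      225
sort by cost_x5 descending:
   discount region  cost  rep  cost_x5
0         8  South    64  Pia      320
3        24  North    45  Vic      225
Reading off the value at position 0, column 'cost_x5', we get 320.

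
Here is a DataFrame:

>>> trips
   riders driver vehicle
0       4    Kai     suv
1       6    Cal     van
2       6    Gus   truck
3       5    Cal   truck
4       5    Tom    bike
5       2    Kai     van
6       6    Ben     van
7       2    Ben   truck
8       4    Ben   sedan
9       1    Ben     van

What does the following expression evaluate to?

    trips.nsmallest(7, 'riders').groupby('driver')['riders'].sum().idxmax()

take 7 rows with smallest riders:
   riders driver vehicle
9       1    Ben     van
5       2    Kai     van
7       2    Ben   truck
0       4    Kai     suv
8       4    Ben   sedan
3       5    Cal   truck
4       5    Tom    bike
group by driver, sum of riders:
driver
Ben    7
Cal    5
Kai    6
Tom    5
Name: riders, dtype: int64

Ben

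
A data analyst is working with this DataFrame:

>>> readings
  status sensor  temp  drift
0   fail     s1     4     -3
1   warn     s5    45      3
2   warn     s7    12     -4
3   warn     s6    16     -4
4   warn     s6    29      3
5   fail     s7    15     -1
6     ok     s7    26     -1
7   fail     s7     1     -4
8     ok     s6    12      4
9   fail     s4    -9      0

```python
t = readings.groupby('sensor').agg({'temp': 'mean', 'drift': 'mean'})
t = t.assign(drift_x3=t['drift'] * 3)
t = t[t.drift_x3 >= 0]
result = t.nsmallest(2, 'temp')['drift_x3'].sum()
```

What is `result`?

3.0

group by sensor: mean(temp), mean(drift):
        temp  drift
sensor             
s1       4.0   -3.0
s4      -9.0    0.0
s5      45.0    3.0
s6      19.0    1.0
s7      13.5   -2.5
add column drift_x3 = t['drift'] * 3:
        temp  drift  drift_x3
sensor                       
s1       4.0   -3.0      -9.0
s4      -9.0    0.0       0.0
s5      45.0    3.0       9.0
s6      19.0    1.0       3.0
s7      13.5   -2.5      -7.5
filter rows where drift_x3 >= 0:
        temp  drift  drift_x3
sensor                       
s4      -9.0    0.0       0.0
s5      45.0    3.0       9.0
s6      19.0    1.0       3.0
take 2 rows with smallest temp:
        temp  drift  drift_x3
sensor                       
s4      -9.0    0.0       0.0
s6      19.0    1.0       3.0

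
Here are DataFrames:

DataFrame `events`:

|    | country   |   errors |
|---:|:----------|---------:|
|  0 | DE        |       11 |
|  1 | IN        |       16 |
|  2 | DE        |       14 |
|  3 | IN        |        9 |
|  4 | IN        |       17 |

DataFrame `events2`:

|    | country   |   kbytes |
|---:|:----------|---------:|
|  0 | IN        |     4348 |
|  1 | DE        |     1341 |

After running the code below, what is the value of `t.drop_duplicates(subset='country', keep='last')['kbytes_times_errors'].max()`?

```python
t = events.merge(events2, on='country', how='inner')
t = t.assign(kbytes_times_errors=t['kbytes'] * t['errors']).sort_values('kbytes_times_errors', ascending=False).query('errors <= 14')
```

merge on 'country' (how='inner') → 5 rows:
  country  errors  kbytes
0      DE      11    1341
1      IN      16    4348
2      DE      14    1341
3      IN       9    4348
4      IN      17    4348
add column kbytes_times_errors = t['kbytes'] * t['errors']:
  country  errors  kbytes  kbytes_times_errors
0      DE      11    1341                14751
1      IN      16    4348                69568
2      DE      14    1341                18774
3      IN       9    4348                39132
4      IN      17    4348                73916
sort by kbytes_times_errors descending:
  country  errors  kbytes  kbytes_times_errors
4      IN      17    4348                73916
1      IN      16    4348                69568
3      IN       9    4348                39132
2      DE      14    1341                18774
0      DE      11    1341                14751
filter rows where errors <= 14:
  country  errors  kbytes  kbytes_times_errors
3      IN       9    4348                39132
2      DE      14    1341                18774
0      DE      11    1341                14751
drop duplicate country (keep=last):
  country  errors  kbytes  kbytes_times_errors
3      IN       9    4348                39132
0      DE      11    1341                14751

39132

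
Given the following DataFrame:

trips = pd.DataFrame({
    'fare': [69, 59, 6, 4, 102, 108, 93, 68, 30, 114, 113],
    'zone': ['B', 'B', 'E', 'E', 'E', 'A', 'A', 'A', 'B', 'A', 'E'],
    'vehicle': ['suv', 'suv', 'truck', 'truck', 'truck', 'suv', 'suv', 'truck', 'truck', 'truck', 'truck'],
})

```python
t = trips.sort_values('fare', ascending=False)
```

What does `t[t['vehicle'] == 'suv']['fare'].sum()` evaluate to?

sort by fare descending:
    fare zone vehicle
9    114    A   truck
10   113    E   truck
5    108    A     suv
4    102    E   truck
6     93    A     suv
0     69    B     suv
7     68    A   truck
1     59    B     suv
8     30    B   truck
2      6    E   truck
3      4    E   truck
filter rows where vehicle == 'suv':
   fare zone vehicle
5   108    A     suv
6    93    A     suv
0    69    B     suv
1    59    B     suv
Reading off the sum of column 'fare', we get 329.

329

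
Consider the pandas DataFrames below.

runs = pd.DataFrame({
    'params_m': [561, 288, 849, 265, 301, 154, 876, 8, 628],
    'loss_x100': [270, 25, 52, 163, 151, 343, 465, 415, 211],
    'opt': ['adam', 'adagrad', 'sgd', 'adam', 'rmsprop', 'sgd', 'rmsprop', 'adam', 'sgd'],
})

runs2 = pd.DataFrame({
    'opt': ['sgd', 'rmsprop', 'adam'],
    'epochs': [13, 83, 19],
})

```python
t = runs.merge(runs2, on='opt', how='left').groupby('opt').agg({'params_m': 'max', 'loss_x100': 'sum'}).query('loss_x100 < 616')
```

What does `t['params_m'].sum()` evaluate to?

merge on 'opt' (how='left') → 9 rows:
   params_m  loss_x100      opt  epochs
0       561        270     adam    19.0
1       288         25  adagrad     NaN
2       849         52      sgd    13.0
3       265        163     adam    19.0
4       301        151  rmsprop    83.0
5       154        343      sgd    13.0
6       876        465  rmsprop    83.0
7         8        415     adam    19.0
8       628        211      sgd    13.0
group by opt: max(params_m), sum(loss_x100):
         params_m  loss_x100
opt                         
adagrad       288         25
adam          561        848
rmsprop       876        616
sgd           849        606
filter rows where loss_x100 < 616:
         params_m  loss_x100
opt                         
adagrad       288         25
sgd           849        606

1137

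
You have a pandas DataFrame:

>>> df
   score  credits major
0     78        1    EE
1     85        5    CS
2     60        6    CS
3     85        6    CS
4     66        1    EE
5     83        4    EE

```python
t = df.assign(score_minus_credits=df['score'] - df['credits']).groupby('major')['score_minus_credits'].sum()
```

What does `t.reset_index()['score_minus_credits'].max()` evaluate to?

add column score_minus_credits = df['score'] - df['credits']:
   score  credits major  score_minus_credits
0     78        1    EE                   77
1     85        5    CS                   80
2     60        6    CS                   54
3     85        6    CS                   79
4     66        1    EE                   65
5     83        4    EE                   79
group by major, sum of score_minus_credits:
major
CS    213
EE    221
Name: score_minus_credits, dtype: int64
reset_index():
  major  score_minus_credits
0    CS                  213
1    EE                  221

221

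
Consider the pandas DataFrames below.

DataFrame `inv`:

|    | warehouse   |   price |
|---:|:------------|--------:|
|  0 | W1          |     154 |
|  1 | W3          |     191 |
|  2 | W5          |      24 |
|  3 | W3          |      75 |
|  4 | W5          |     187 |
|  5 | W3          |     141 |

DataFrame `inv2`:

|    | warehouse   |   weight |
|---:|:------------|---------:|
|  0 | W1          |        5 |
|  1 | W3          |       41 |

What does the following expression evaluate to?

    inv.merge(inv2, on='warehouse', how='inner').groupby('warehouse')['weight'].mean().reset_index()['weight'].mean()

merge on 'warehouse' (how='inner') → 4 rows:
  warehouse  price  weight
0        W1    154       5
1        W3    191      41
2        W3     75      41
3        W3    141      41
group by warehouse, mean of weight:
warehouse
W1     5.0
W3    41.0
Name: weight, dtype: float64
reset_index():
  warehouse  weight
0        W1     5.0
1        W3    41.0
Hence 23.0.

23.0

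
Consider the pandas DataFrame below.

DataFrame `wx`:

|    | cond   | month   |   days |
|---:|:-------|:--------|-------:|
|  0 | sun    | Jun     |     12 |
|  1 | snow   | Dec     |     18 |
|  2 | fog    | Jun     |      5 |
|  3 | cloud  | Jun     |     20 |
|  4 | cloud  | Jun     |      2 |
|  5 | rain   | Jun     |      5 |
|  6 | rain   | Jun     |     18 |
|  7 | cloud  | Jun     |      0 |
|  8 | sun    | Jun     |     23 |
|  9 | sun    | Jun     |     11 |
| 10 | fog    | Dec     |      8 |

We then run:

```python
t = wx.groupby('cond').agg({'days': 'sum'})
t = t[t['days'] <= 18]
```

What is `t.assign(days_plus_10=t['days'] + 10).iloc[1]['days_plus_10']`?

group by cond, sum of days:
       days
cond       
cloud    22
fog      13
rain     23
snow     18
sun      46
filter rows where days <= 18:
      days
cond      
fog     13
snow    18
add column days_plus_10 = t['days'] + 10:
      days  days_plus_10
cond                    
fog     13            23
snow    18            28
value at position 1, column 'days_plus_10' → 28

28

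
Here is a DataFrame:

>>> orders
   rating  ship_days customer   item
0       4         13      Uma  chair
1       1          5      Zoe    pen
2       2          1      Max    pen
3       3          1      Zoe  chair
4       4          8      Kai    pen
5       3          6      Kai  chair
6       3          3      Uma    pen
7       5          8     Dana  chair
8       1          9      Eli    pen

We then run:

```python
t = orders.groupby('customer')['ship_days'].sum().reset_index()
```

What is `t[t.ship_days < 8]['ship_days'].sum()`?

group by customer, sum of ship_days:
customer
Dana     8
Eli      9
Kai     14
Max      1
Uma     16
Zoe      6
Name: ship_days, dtype: int64
reset_index():
  customer  ship_days
0     Dana          8
1      Eli          9
2      Kai         14
3      Max          1
4      Uma         16
5      Zoe          6
filter rows where ship_days < 8:
  customer  ship_days
3      Max          1
5      Zoe          6
Hence 7.

7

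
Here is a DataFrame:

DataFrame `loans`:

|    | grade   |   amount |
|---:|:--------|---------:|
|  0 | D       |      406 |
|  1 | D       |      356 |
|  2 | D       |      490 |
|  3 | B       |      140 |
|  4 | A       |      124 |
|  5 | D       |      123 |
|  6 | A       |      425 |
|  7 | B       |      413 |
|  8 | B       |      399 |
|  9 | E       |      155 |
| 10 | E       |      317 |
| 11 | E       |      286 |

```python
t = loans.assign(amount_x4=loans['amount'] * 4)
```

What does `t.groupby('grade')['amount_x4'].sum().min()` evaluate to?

add column amount_x4 = loans['amount'] * 4:
   grade  amount  amount_x4
0      D     406       1624
1      D     356       1424
2      D     490       1960
3      B     140        560
4      A     124        496
5      D     123        492
6      A     425       1700
7      B     413       1652
8      B     399       1596
9      E     155        620
10     E     317       1268
11     E     286       1144
group by grade, sum of amount_x4:
grade
A    2196
B    3808
D    5500
E    3032
Name: amount_x4, dtype: int64
So min() = 2196.

2196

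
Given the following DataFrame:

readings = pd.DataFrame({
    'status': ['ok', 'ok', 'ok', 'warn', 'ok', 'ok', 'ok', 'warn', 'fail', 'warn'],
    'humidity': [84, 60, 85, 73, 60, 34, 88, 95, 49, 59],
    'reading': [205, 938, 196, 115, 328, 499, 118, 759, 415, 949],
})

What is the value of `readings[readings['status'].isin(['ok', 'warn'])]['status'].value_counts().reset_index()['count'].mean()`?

4.5

filter rows where status in ['ok', 'warn']:
  status  humidity  reading
0     ok        84      205
1     ok        60      938
2     ok        85      196
3   warn        73      115
4     ok        60      328
5     ok        34      499
6     ok        88      118
7   warn        95      759
9   warn        59      949
value_counts of status:
status
ok      6
warn    3
Name: count, dtype: int64
reset_index():
  status  count
0     ok      6
1   warn      3
Reading off the mean of column 'count', we get 4.5.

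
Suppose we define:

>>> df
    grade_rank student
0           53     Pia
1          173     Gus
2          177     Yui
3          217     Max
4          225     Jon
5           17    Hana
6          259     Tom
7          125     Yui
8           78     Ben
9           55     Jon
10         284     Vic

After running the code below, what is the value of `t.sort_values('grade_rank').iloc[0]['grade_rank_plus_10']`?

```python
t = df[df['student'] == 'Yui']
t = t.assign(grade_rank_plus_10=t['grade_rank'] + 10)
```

filter rows where student == 'Yui':
   grade_rank student
2         177     Yui
7         125     Yui
add column grade_rank_plus_10 = t['grade_rank'] + 10:
   grade_rank student  grade_rank_plus_10
2         177     Yui                 187
7         125     Yui                 135
sort by grade_rank:
   grade_rank student  grade_rank_plus_10
7         125     Yui                 135
2         177     Yui                 187
Taking the value at position 0, column 'grade_rank_plus_10' gives 135.

135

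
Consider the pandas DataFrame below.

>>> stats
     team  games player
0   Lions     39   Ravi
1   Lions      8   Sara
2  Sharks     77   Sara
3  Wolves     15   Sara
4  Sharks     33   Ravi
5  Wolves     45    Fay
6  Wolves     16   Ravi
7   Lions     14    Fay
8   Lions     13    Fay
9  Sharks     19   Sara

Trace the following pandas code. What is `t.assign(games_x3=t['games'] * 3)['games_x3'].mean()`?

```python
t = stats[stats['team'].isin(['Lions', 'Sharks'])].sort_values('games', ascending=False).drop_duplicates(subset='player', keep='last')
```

filter rows where team in ['Lions', 'Sharks']:
     team  games player
0   Lions     39   Ravi
1   Lions      8   Sara
2  Sharks     77   Sara
4  Sharks     33   Ravi
7   Lions     14    Fay
8   Lions     13    Fay
9  Sharks     19   Sara
sort by games descending:
     team  games player
2  Sharks     77   Sara
0   Lions     39   Ravi
4  Sharks     33   Ravi
9  Sharks     19   Sara
7   Lions     14    Fay
8   Lions     13    Fay
1   Lions      8   Sara
drop duplicate player (keep=last):
     team  games player
4  Sharks     33   Ravi
8   Lions     13    Fay
1   Lions      8   Sara
add column games_x3 = t['games'] * 3:
     team  games player  games_x3
4  Sharks     33   Ravi        99
8   Lions     13    Fay        39
1   Lions      8   Sara        24
Reading off the mean of column 'games_x3', we get 54.0.

54.0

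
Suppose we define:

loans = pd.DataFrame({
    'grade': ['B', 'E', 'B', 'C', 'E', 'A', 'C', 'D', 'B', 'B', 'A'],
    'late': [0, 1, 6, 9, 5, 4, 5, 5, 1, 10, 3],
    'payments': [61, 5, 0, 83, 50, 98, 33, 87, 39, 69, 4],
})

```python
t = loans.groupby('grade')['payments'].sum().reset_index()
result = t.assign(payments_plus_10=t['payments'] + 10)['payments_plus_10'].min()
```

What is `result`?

group by grade, sum of payments:
grade
A    102
B    169
C    116
D     87
E     55
Name: payments, dtype: int64
reset_index():
  grade  payments
0     A       102
1     B       169
2     C       116
3     D        87
4     E        55
add column payments_plus_10 = t['payments'] + 10:
  grade  payments  payments_plus_10
0     A       102               112
1     B       169               179
2     C       116               126
3     D        87                97
4     E        55                65

65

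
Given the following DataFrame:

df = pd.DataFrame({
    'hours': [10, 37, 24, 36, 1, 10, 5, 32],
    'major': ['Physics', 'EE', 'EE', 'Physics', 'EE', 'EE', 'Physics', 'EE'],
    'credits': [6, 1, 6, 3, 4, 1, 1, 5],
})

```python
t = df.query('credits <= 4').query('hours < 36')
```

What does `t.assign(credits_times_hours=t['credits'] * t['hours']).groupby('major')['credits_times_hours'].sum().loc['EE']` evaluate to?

filter rows where credits <= 4:
   hours    major  credits
1     37       EE        1
3     36  Physics        3
4      1       EE        4
5     10       EE        1
6      5  Physics        1
filter rows where hours < 36:
   hours    major  credits
4      1       EE        4
5     10       EE        1
6      5  Physics        1
add column credits_times_hours = t['credits'] * t['hours']:
   hours    major  credits  credits_times_hours
4      1       EE        4                    4
5     10       EE        1                   10
6      5  Physics        1                    5
group by major, sum of credits_times_hours:
major
EE         14
Physics     5
Name: credits_times_hours, dtype: int64

14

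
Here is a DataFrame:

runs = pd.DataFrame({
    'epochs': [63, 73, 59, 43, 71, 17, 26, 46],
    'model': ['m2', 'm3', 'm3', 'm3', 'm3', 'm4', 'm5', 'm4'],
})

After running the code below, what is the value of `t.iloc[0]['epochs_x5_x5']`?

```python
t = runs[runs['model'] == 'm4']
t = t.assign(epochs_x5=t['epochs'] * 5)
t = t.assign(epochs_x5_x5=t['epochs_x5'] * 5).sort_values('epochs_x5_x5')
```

425

filter rows where model == 'm4':
   epochs model
5      17    m4
7      46    m4
add column epochs_x5 = t['epochs'] * 5:
   epochs model  epochs_x5
5      17    m4         85
7      46    m4        230
add column epochs_x5_x5 = t['epochs_x5'] * 5:
   epochs model  epochs_x5  epochs_x5_x5
5      17    m4         85           425
7      46    m4        230          1150
sort by epochs_x5_x5:
   epochs model  epochs_x5  epochs_x5_x5
5      17    m4         85           425
7      46    m4        230          1150
Taking the value at position 0, column 'epochs_x5_x5' gives 425.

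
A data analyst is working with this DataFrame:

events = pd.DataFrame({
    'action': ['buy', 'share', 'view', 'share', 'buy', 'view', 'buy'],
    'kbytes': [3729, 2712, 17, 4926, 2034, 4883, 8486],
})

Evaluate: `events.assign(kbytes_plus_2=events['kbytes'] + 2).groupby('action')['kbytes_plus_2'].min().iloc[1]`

2714

add column kbytes_plus_2 = events['kbytes'] + 2:
  action  kbytes  kbytes_plus_2
0    buy    3729           3731
1  share    2712           2714
2   view      17             19
3  share    4926           4928
4    buy    2034           2036
5   view    4883           4885
6    buy    8486           8488
group by action, min of kbytes_plus_2:
action
buy      2036
share    2714
view       19
Name: kbytes_plus_2, dtype: int64
Then the value at position 1: 2714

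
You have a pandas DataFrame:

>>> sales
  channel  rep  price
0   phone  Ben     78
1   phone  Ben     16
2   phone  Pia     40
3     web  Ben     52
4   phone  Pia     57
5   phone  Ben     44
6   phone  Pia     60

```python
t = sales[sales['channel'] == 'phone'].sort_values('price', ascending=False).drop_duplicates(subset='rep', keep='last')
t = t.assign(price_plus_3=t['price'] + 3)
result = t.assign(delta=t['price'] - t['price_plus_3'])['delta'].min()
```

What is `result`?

-3

filter rows where channel == 'phone':
  channel  rep  price
0   phone  Ben     78
1   phone  Ben     16
2   phone  Pia     40
4   phone  Pia     57
5   phone  Ben     44
6   phone  Pia     60
sort by price descending:
  channel  rep  price
0   phone  Ben     78
6   phone  Pia     60
4   phone  Pia     57
5   phone  Ben     44
2   phone  Pia     40
1   phone  Ben     16
drop duplicate rep (keep=last):
  channel  rep  price
2   phone  Pia     40
1   phone  Ben     16
add column price_plus_3 = t['price'] + 3:
  channel  rep  price  price_plus_3
2   phone  Pia     40            43
1   phone  Ben     16            19
add column delta = t['price'] - t['price_plus_3']:
  channel  rep  price  price_plus_3  delta
2   phone  Pia     40            43     -3
1   phone  Ben     16            19     -3
Then the min of column 'delta': -3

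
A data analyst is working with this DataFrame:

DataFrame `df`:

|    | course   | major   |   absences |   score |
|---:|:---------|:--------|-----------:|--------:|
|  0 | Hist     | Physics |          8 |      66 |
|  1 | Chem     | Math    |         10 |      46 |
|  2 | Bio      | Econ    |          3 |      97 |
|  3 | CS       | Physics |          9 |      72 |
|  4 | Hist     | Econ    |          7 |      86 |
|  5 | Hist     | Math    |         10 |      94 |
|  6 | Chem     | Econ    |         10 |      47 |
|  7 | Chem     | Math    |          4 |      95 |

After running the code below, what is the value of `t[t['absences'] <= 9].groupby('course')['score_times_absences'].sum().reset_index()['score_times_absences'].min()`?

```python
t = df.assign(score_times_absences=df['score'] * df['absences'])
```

291

add column score_times_absences = df['score'] * df['absences']:
  course    major  absences  score  score_times_absences
0   Hist  Physics         8     66                   528
1   Chem     Math        10     46                   460
2    Bio     Econ         3     97                   291
3     CS  Physics         9     72                   648
4   Hist     Econ         7     86                   602
5   Hist     Math        10     94                   940
6   Chem     Econ        10     47                   470
7   Chem     Math         4     95                   380
filter rows where absences <= 9:
  course    major  absences  score  score_times_absences
0   Hist  Physics         8     66                   528
2    Bio     Econ         3     97                   291
3     CS  Physics         9     72                   648
4   Hist     Econ         7     86                   602
7   Chem     Math         4     95                   380
group by course, sum of score_times_absences:
course
Bio      291
CS       648
Chem     380
Hist    1130
Name: score_times_absences, dtype: int64
reset_index():
  course  score_times_absences
0    Bio                   291
1     CS                   648
2   Chem                   380
3   Hist                  1130
Then the min of column 'score_times_absences': 291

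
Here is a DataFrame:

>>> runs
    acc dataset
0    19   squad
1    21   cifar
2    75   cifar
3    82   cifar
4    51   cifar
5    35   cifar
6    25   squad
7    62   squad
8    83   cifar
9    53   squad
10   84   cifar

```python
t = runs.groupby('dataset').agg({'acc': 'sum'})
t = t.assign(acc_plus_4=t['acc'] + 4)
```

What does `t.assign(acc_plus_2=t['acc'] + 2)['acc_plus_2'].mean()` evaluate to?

297.0

group by dataset, sum of acc:
         acc
dataset     
cifar    431
squad    159
add column acc_plus_4 = t['acc'] + 4:
         acc  acc_plus_4
dataset                 
cifar    431         435
squad    159         163
add column acc_plus_2 = t['acc'] + 2:
         acc  acc_plus_4  acc_plus_2
dataset                             
cifar    431         435         433
squad    159         163         161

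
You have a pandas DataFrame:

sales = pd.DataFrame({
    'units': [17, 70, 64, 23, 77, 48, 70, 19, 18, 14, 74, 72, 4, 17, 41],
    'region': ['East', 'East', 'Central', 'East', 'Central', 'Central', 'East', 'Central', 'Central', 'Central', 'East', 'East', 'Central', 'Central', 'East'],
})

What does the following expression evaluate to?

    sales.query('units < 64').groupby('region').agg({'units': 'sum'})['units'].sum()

201

filter rows where units < 64:
    units   region
0      17     East
3      23     East
5      48  Central
7      19  Central
8      18  Central
9      14  Central
12      4  Central
13     17  Central
14     41     East
group by region, sum of units:
         units
region        
Central    120
East        81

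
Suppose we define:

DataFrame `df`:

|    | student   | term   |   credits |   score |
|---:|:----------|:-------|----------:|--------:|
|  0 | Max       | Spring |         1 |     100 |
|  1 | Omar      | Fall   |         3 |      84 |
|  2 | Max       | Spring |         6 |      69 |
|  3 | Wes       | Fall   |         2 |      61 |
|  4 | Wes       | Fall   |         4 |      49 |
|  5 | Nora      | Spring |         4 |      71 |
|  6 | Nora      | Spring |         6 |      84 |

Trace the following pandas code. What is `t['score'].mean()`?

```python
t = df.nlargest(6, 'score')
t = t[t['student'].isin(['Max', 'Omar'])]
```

take 6 rows with largest score:
  student    term  credits  score
0     Max  Spring        1    100
1    Omar    Fall        3     84
6    Nora  Spring        6     84
5    Nora  Spring        4     71
2     Max  Spring        6     69
3     Wes    Fall        2     61
filter rows where student in ['Max', 'Omar']:
  student    term  credits  score
0     Max  Spring        1    100
1    Omar    Fall        3     84
2     Max  Spring        6     69
Finally, mean of column 'score' = 84.3333333333.

84.3333333333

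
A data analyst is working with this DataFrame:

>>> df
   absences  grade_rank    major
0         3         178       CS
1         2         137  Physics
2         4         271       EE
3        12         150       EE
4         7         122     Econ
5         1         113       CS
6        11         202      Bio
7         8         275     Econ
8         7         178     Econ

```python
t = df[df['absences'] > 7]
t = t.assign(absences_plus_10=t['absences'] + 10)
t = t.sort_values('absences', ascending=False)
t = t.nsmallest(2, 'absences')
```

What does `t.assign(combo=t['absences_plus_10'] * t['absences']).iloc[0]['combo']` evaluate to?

144

filter rows where absences > 7:
   absences  grade_rank major
3        12         150    EE
6        11         202   Bio
7         8         275  Econ
add column absences_plus_10 = t['absences'] + 10:
   absences  grade_rank major  absences_plus_10
3        12         150    EE                22
6        11         202   Bio                21
7         8         275  Econ                18
sort by absences descending:
   absences  grade_rank major  absences_plus_10
3        12         150    EE                22
6        11         202   Bio                21
7         8         275  Econ                18
take 2 rows with smallest absences:
   absences  grade_rank major  absences_plus_10
7         8         275  Econ                18
6        11         202   Bio                21
add column combo = t['absences_plus_10'] * t['absences']:
   absences  grade_rank major  absences_plus_10  combo
7         8         275  Econ                18    144
6        11         202   Bio                21    231
Hence 144.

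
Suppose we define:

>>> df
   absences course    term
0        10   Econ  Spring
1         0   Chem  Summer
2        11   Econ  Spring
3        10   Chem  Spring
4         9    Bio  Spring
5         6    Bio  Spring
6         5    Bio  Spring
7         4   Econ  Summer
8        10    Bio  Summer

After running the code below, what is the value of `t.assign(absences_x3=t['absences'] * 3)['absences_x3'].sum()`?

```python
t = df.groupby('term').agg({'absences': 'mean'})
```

39.5

group by term, mean of absences:
        absences
term            
Spring  8.500000
Summer  4.666667
add column absences_x3 = t['absences'] * 3:
        absences  absences_x3
term                         
Spring  8.500000         25.5
Summer  4.666667         14.0
Then the sum of column 'absences_x3': 39.5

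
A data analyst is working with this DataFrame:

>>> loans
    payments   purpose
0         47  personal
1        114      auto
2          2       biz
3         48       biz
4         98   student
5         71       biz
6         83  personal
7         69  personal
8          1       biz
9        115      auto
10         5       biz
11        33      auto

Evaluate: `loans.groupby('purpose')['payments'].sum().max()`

group by purpose, sum of payments:
purpose
auto        262
biz         127
personal    199
student      98
Name: payments, dtype: int64
Taking the max of the resulting series gives 262.

262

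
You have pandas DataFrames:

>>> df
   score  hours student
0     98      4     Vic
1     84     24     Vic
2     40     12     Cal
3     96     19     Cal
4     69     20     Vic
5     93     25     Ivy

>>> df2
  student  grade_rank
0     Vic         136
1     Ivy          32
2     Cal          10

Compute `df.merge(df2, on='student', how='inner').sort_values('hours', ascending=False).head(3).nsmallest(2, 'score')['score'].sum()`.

153

merge on 'student' (how='inner') → 6 rows:
   score  hours student  grade_rank
0     98      4     Vic         136
1     84     24     Vic         136
2     40     12     Cal          10
3     96     19     Cal          10
4     69     20     Vic         136
5     93     25     Ivy          32
sort by hours descending:
   score  hours student  grade_rank
5     93     25     Ivy          32
1     84     24     Vic         136
4     69     20     Vic         136
3     96     19     Cal          10
2     40     12     Cal          10
0     98      4     Vic         136
take first 3 rows:
   score  hours student  grade_rank
5     93     25     Ivy          32
1     84     24     Vic         136
4     69     20     Vic         136
take 2 rows with smallest score:
   score  hours student  grade_rank
4     69     20     Vic         136
1     84     24     Vic         136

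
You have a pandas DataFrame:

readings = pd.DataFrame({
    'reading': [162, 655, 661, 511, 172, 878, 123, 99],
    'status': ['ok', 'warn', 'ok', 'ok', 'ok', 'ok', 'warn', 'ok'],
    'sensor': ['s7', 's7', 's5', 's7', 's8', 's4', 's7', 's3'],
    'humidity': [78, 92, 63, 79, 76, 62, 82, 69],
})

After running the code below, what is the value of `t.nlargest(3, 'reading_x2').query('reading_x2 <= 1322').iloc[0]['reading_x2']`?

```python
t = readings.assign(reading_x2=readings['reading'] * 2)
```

add column reading_x2 = readings['reading'] * 2:
   reading status sensor  humidity  reading_x2
0      162     ok     s7        78         324
1      655   warn     s7        92        1310
2      661     ok     s5        63        1322
3      511     ok     s7        79        1022
4      172     ok     s8        76         344
5      878     ok     s4        62        1756
6      123   warn     s7        82         246
7       99     ok     s3        69         198
take 3 rows with largest reading_x2:
   reading status sensor  humidity  reading_x2
5      878     ok     s4        62        1756
2      661     ok     s5        63        1322
1      655   warn     s7        92        1310
filter rows where reading_x2 <= 1322:
   reading status sensor  humidity  reading_x2
2      661     ok     s5        63        1322
1      655   warn     s7        92        1310
Reading off the value at position 0, column 'reading_x2', we get 1322.

1322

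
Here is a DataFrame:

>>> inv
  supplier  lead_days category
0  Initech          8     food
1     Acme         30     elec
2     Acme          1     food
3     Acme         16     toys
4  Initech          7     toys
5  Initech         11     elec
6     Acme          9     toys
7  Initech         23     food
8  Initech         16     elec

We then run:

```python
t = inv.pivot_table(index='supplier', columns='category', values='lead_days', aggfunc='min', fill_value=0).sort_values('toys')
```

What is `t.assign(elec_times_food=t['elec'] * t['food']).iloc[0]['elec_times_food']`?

88

pivot: rows=supplier, cols=category, min(lead_days):
category  elec  food  toys
supplier                  
Acme        30     1     9
Initech     11     8     7
sort by toys:
category  elec  food  toys
supplier                  
Initech     11     8     7
Acme        30     1     9
add column elec_times_food = t['elec'] * t['food']:
category  elec  food  toys  elec_times_food
supplier                                   
Initech     11     8     7               88
Acme        30     1     9               30
value at position 0, column 'elec_times_food' → 88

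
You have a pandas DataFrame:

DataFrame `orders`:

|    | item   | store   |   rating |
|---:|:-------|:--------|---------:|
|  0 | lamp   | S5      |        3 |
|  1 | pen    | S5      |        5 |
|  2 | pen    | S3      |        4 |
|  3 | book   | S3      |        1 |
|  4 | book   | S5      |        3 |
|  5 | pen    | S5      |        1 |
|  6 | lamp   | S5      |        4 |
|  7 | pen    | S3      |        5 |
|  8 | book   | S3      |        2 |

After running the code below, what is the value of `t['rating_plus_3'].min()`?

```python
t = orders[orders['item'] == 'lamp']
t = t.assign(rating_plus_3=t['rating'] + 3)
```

filter rows where item == 'lamp':
   item store  rating
0  lamp    S5       3
6  lamp    S5       4
add column rating_plus_3 = t['rating'] + 3:
   item store  rating  rating_plus_3
0  lamp    S5       3              6
6  lamp    S5       4              7
The min of column 'rating_plus_3' is 6.

6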